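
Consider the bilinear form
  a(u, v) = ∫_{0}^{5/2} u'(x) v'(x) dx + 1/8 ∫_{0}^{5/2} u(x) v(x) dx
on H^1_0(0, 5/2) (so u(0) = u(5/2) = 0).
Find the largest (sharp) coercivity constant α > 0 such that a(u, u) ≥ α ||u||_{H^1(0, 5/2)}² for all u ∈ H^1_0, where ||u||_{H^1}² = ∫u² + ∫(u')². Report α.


α = (25 + 32*π^2)/(8*(25 + 4*π^2))

Coercivity of a(·,·) on H^1_0(0, 5/2) means a(u, u) ≥ α ||u||_{H^1}² for every u ∈ H^1_0.
The interval has length L = 5/2, and Poincaré/coercivity depend only on L. Here a(u, u) = ∫(u')² + (1/8)·∫u².
Here 0 < c = 1/8 < 1. The condition a(u,u) ≥ α||u||_{H^1}² reads (1−α)∫(u')² ≥ (α−c)∫u². Any admissible α is ≤ 1 (rapidly oscillating u have ∫u²/∫(u')² → 0), and α = 1 would force 0 ≥ (1−c)∫u², impossible since c < 1; so 1−α > 0. By the sharp Poincaré inequality on H^1_0 of an interval of length L, ∫(u')² ≥ (π/L)²∫u² with equality for the first sine mode sin(π(x−x₀)/L) (x₀ the left endpoint), so the inequality holds for all u iff (1−α)(π/L)² ≥ α − c, i.e. α ≤ ((π/L)² + c)/((π/L)² + 1) = (1 + c(L/π)²)/(1 + (L/π)²). With (π/L)² = 4*π^2/25 and c = 1/8, the largest admissible constant is α = ((π/L)² + c)/((π/L)² + 1).
Simplifying, α = (25 + 32*π^2)/(8*(25 + 4*π^2)).


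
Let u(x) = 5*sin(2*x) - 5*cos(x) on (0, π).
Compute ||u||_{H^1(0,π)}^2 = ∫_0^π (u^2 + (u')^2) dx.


||u||_{H^1(0,π)}^2 = -400/3 + 175*π/2

u'(x) = 5*sin(x) + 10*cos(2*x).
Expand u² and (u')² and integrate term by term on (0, π), using: for integers n ≥ 1, ∫_0^π sin²(nx) dx = ∫_0^π cos²(nx) dx = π/2; for n ≠ n', ∫_0^π sin(nx)sin(n'x) dx = ∫_0^π cos(nx)cos(n'x) dx = 0; and by product-to-sum, ∫_0^π sin(nx)cos(n'x) dx = ½∫_0^π [sin((n+n')x) + sin((n−n')x)] dx, which is 0 when n+n' is even and 2n/(n²−n'²) when n+n' is odd (it need not vanish on (0, π)).
  u² squared terms: (-5)²·∫cos(x)² dx = 25·π/2 = 25*π/2;  (5)²·∫sin(2x)² dx = 25·π/2 = 25*π/2.
  u² cross terms: 2·(-5)·(5)·∫cos(x)·sin(2x) dx = -50·(4/3) = -200/3.
  So ∫_0^π u² dx = 25*π/2 + 25*π/2 − 200/3 = -200/3 + 25*π.
  (u')² squared terms: (5)²·∫sin(x)² dx = 25·π/2 = 25*π/2;  (10)²·∫cos(2x)² dx = 100·π/2 = 50*π.
  (u')² cross terms: 2·(5)·(10)·∫sin(x)·cos(2x) dx = 100·(-2/3) = -200/3.
  So ∫_0^π (u')² dx = 25*π/2 + 50*π − 200/3 = -200/3 + 125*π/2.
||u||_{H^1}^2 = (-200/3 + 25*π) + (-200/3 + 125*π/2) = -400/3 + 175*π/2.


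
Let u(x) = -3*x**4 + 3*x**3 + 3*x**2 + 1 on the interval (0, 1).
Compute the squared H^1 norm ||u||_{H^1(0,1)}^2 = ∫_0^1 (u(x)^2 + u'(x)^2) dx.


||u||_{H^1}^2 = 463/28

The H^1 norm (squared) on an interval (0, L) is
  ||u||_{H^1}^2 = ∫_0^L u(x)^2 dx + ∫_0^L u'(x)^2 dx.
Compute u'(x) = -12*x**3 + 9*x**2 + 6*x.
Then u(x)^2 = 9*x**8 - 18*x**7 - 9*x**6 + 18*x**5 + 3*x**4 + 6*x**3 + 6*x**2 + 1 and u'(x)^2 = 144*x**6 - 216*x**5 - 63*x**4 + 108*x**3 + 36*x**2.
Integrate each monomial from 0 to 1 using ∫_0^1 c·x^n dx = c·1^(n+1)/(n+1):
  ∫_0^1 u(x)^2 dx = ∫_0^1 (9*x^8 - 18*x^7 - 9*x^6 + 18*x^5 + 3*x^4 + 6*x^3 + 6*x^2 + 1) dx. Term by term:
    ∫_0^1 9*x^8 dx = 1;  ∫_0^1 -18*x^7 dx = -9/4;  ∫_0^1 -9*x^6 dx = -9/7;
    ∫_0^1 18*x^5 dx = 3;  ∫_0^1 3*x^4 dx = 3/5;  ∫_0^1 6*x^3 dx = 3/2;
    ∫_0^1 6*x^2 dx = 2;  ∫_0^1 1 dx = 1.
  Sum: 1 − 9/4 − 9/7 + 3 + 3/5 + 3/2 + 2 + 1 = 779/140.
  ∫_0^1 u'(x)^2 dx = ∫_0^1 (144*x^6 - 216*x^5 - 63*x^4 + 108*x^3 + 36*x^2) dx. Term by term:
    ∫_0^1 144*x^6 dx = 144/7;  ∫_0^1 -216*x^5 dx = -36;  ∫_0^1 -63*x^4 dx = -63/5;
    ∫_0^1 108*x^3 dx = 27;  ∫_0^1 36*x^2 dx = 12.
  Sum: 144/7 − 36 − 63/5 + 27 + 12 = 384/35.
Adding: ||u||_{H^1}^2 = 779/140 + 384/35 = 463/28.


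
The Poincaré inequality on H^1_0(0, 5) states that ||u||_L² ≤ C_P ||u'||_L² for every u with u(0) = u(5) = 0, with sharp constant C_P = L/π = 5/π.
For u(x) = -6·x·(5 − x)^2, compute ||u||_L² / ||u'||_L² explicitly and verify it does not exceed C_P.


||u||_L² / ||u'||_L² = 5*sqrt(14)/14 < C_P = 5/π.

u(x) = -6·x·(5 − x)^2, so u'(x) = 6*(5 - 3*x)*(x - 5).
u(x) = -6·x·(5 − x)^2 vanishes at x = 0 and x = 5, so u ∈ H^1_0(0, 5). Differentiate via the product rule and integrate the resulting polynomials term by term.
  ∫_0^5 u² dx = ∫_0^5 (36*x^6 - 720*x^5 + 5400*x^4 - 18000*x^3 + 22500*x^2) dx. Term by term:
    ∫_0^5 36*x^6 dx = 2812500/7;  ∫_0^5 -720*x^5 dx = -1875000;  ∫_0^5 5400*x^4 dx = 3375000;
    ∫_0^5 -18000*x^3 dx = -2812500;  ∫_0^5 22500*x^2 dx = 937500.
  Sum: 2812500/7 − 1875000 + 3375000 − 2812500 + 937500 = 187500/7.
  ∫_0^5 (u')² dx = ∫_0^5 (324*x^4 - 4320*x^3 + 19800*x^2 - 36000*x + 22500) dx. Term by term:
    ∫_0^5 324*x^4 dx = 202500;  ∫_0^5 -4320*x^3 dx = -675000;  ∫_0^5 19800*x^2 dx = 825000;
    ∫_0^5 -36000*x dx = -450000;  ∫_0^5 22500 dx = 112500.
  Sum: 202500 − 675000 + 825000 − 450000 + 112500 = 15000.
∫_0^5 u² dx = 187500/7, so ||u||_L² = 250*sqrt(21)/7.
∫_0^5 (u')² dx = 15000, so ||u'||_L² = 50*sqrt(6).
Ratio ||u||_L² / ||u'||_L² = 5*sqrt(14)/14.
Sharp Poincaré constant on H^1_0(0, 5) is C_P = L/π = 5/π, achieved by sin(π/5·x).
A polynomial bump cannot attain the sharp Poincaré constant (only the first sine eigenfunction does), so the ratio is strictly less than C_P, consistent with ||u||_L² ≤ C_P ||u'||_L².


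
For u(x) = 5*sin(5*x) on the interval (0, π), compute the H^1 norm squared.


||u||_{H^1(0,π)}^2 = 325*π

u'(x) = 25*cos(5*x).
Expand u² and (u')² and integrate term by term on (0, π), using: for integers n ≥ 1, ∫_0^π sin²(nx) dx = ∫_0^π cos²(nx) dx = π/2; for n ≠ n', ∫_0^π sin(nx)sin(n'x) dx = ∫_0^π cos(nx)cos(n'x) dx = 0; and by product-to-sum, ∫_0^π sin(nx)cos(n'x) dx = ½∫_0^π [sin((n+n')x) + sin((n−n')x)] dx, which is 0 when n+n' is even and 2n/(n²−n'²) when n+n' is odd (it need not vanish on (0, π)).
  u² squared terms: (5)²·∫sin(5x)² dx = 25·π/2 = 25*π/2.
  So ∫_0^π u² dx = 25*π/2.
  (u')² squared terms: (25)²·∫cos(5x)² dx = 625·π/2 = 625*π/2.
  So ∫_0^π (u')² dx = 625*π/2.
||u||_{H^1}^2 = (25*π/2) + (625*π/2) = 325*π.


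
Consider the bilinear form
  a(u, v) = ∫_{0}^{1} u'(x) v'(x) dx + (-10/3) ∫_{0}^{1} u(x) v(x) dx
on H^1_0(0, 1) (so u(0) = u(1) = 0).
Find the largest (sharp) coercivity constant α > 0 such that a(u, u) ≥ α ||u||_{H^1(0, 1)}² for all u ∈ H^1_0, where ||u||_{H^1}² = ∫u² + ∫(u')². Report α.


α = (-10/3 + π^2)/(1 + π^2)

Coercivity of a(·,·) on H^1_0(0, 1) means a(u, u) ≥ α ||u||_{H^1}² for every u ∈ H^1_0.
The interval has length L = 1, and Poincaré/coercivity depend only on L. Here a(u, u) = ∫(u')² + (-10/3)·∫u².
Here c = -10/3 < 0 with |c| < (π/L)² = π^2, so coercivity still holds. The condition a(u,u) ≥ α||u||_{H^1}² reads (1−α)∫(u')² ≥ (α−c)∫u². Any admissible α is ≤ 1 (rapidly oscillating u have ∫u²/∫(u')² → 0), and α = 1 would force 0 ≥ (1−c)∫u², impossible since c < 1; so 1−α > 0. By the sharp Poincaré inequality on H^1_0 of an interval of length L, ∫(u')² ≥ (π/L)²∫u² with equality for the first sine mode sin(π(x−x₀)/L) (x₀ the left endpoint), so the inequality holds for all u iff (1−α)(π/L)² ≥ α − c, i.e. α ≤ ((π/L)² + c)/((π/L)² + 1) = (1 + c(L/π)²)/(1 + (L/π)²). (Direct route, valid since c ≤ 0: Poincaré gives c∫u² ≥ c(L/π)²∫(u')², so a(u,u) ≥ (1 + c(L/π)²)∫(u')², while ||u||_{H^1}² ≤ (1 + (L/π)²)∫(u')²; dividing yields the same α.) With (π/L)² = π^2 and c = -10/3, the largest admissible constant is α = ((π/L)² + c)/((π/L)² + 1).
Simplifying, α = (-10/3 + π^2)/(1 + π^2).


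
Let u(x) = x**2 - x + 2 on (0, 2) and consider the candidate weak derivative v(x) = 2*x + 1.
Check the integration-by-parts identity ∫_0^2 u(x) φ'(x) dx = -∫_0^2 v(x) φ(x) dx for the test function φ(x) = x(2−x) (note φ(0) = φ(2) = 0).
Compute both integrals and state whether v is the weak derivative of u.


LHS = -4/3, RHS = -4. No, v is not the weak derivative of u.

u(x) = x**2 - x + 2, classical derivative u'(x) = 2*x - 1.
φ(x) = x(2−x), so φ'(x) = 2 - 2*x.
Note φ(0) = φ(2) = 0, so the boundary term u·φ vanishes.
LHS = ∫_0^2 u(x) φ'(x) dx = ∫_0^2 (-2*x^3 + 4*x^2 - 6*x + 4) dx. Term by term:
  ∫_0^2 -2*x^3 dx = -8;  ∫_0^2 4*x^2 dx = 32/3;  ∫_0^2 -6*x dx = -12;
  ∫_0^2 4 dx = 8.
Sum: -8 + 32/3 − 12 + 8 = -4/3.
So LHS = -4/3.
∫_0^2 v(x) φ(x) dx = ∫_0^2 (-2*x^3 + 3*x^2 + 2*x) dx. Term by term:
  ∫_0^2 -2*x^3 dx = -8;  ∫_0^2 3*x^2 dx = 8;  ∫_0^2 2*x dx = 4.
Sum: -8 + 8 + 4 = 4.
So RHS = -∫_0^2 v(x) φ(x) dx = -4.
LHS − RHS = 8/3 ≠ 0, so the identity fails.
(For a valid weak derivative the identity must hold for EVERY test function, in particular this one. The failure shows v is NOT the weak derivative of u.)
Correct weak derivative would be u'(x) = 2*x - 1.


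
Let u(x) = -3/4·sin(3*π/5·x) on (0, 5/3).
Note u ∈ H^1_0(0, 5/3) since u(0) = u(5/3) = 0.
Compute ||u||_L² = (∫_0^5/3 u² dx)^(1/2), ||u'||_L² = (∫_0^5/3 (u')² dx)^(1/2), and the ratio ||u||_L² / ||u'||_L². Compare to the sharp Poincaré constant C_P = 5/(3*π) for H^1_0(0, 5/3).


||u||_L² / ||u'||_L² = 5/(3*π) = C_P.

u(x) = -3/4·sin(3*π/5·x), so u'(x) = -9*π*cos(3*π*x/5)/20.
Writing u(x) = A·sin(kπx/L) with A = -3/4 and k = 1, use ∫_0^L sin²(kπx/L) dx = L/2 and ∫_0^L cos²(kπx/L) dx = L/2.
u² = 9/16·sin²(3*π/5·x) and (u')² = 81*π^2/400·cos²(3*π/5·x), and each of sin², cos² integrates to L/2 = 5/6 over (0, 5/3).
∫_0^5/3 u² dx = 15/32, so ||u||_L² = sqrt(30)/8.
∫_0^5/3 (u')² dx = 27*π^2/160, so ||u'||_L² = 3*sqrt(30)*π/40.
Ratio ||u||_L² / ||u'||_L² = 5/(3*π).
Sharp Poincaré constant on H^1_0(0, 5/3) is C_P = L/π = 5/(3*π), achieved by sin(3*π/5·x).
This is the k = 1 eigenfunction (up to amplitude), so the ratio equals the sharp Poincaré constant exactly.


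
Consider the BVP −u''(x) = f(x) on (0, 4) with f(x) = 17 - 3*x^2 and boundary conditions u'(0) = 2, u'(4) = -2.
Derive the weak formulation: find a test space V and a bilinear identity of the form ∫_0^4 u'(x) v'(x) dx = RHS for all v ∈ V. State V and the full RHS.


V = H^1(0, 4) (v unrestricted at boundary; u is determined up to an additive constant); weak form: ∫_0^4 u'v' dx = ∫_0^4 (17 - 3*x^2) v dx − 2·v(4) − 2·v(0) for all v ∈ V.

Multiply both sides by a test function v and integrate from 0 to 4:
  ∫_0^4 −u''(x) v(x) dx = ∫_0^4 f(x) v(x) dx.
Integrate the LHS by parts once:
  ∫_0^4 −u'' v dx = −[u'(x) v(x)]_0^4 + ∫_0^4 u'(x) v'(x) dx.
Thus ∫_0^4 u'(x) v'(x) dx = ∫_0^4 f(x) v(x) dx + [u'(x) v(x)]_0^4.
Choose V so that boundary terms are either known or forced to vanish.
u has inhomogeneous Neumann u'(0) = 2, u'(4) = -2. [u' v]_0^4 = (-2)·v(4) − (2)·v(0) = − 2·v(4) − 2·v(0). Take V = H^1(0, 4); boundary term becomes part of RHS.
Weak formulation: find u (satisfying any essential BC) such that ∫_0^4 u'(x) v'(x) dx = ∫_0^4 f v dx − 2·v(4) − 2·v(0) for all v ∈ V (Neumann data are natural BCs: they enter the RHS as boundary terms).
Substituting f(x) = 17 - 3*x^2, the right-hand side is ∫_0^4 (17 - 3*x^2) v dx − 2·v(4) − 2·v(0).
Compatibility check (pure Neumann): taking v ≡ 1 ∈ V gives 0 = ∫_0^4 f dx + (-2) − (2), i.e. ∫_0^4 f dx must equal u'(0) − u'(4) = 4. Indeed ∫_0^4 (17 - 3*x^2) dx = 4, so the data are compatible. The solution is then unique only up to an additive constant (fix it e.g. by requiring ∫_0^4 u dx = 0).


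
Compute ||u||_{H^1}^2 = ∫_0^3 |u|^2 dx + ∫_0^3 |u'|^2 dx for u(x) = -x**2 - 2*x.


||u||_{H^1}^2 = 1248/5

The H^1 norm (squared) on an interval (0, L) is
  ||u||_{H^1}^2 = ∫_0^L u(x)^2 dx + ∫_0^L u'(x)^2 dx.
Compute u'(x) = -2*x - 2.
Then u(x)^2 = x**4 + 4*x**3 + 4*x**2 and u'(x)^2 = 4*x**2 + 8*x + 4.
Integrate each monomial from 0 to 3 using ∫_0^3 c·x^n dx = c·3^(n+1)/(n+1):
  ∫_0^3 u(x)^2 dx = ∫_0^3 (x^4 + 4*x^3 + 4*x^2) dx. Term by term:
    ∫_0^3 x^4 dx = 243/5;  ∫_0^3 4*x^3 dx = 81;  ∫_0^3 4*x^2 dx = 36.
  Sum: 243/5 + 81 + 36 = 828/5.
  ∫_0^3 u'(x)^2 dx = ∫_0^3 (4*x^2 + 8*x + 4) dx. Term by term:
    ∫_0^3 4*x^2 dx = 36;  ∫_0^3 8*x dx = 36;  ∫_0^3 4 dx = 12.
  Sum: 36 + 36 + 12 = 84.
Adding: ||u||_{H^1}^2 = 828/5 + 84 = 1248/5.


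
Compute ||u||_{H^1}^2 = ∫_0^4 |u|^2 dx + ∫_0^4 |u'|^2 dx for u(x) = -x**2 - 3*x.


||u||_{H^1}^2 = 14972/15

The H^1 norm (squared) on an interval (0, L) is
  ||u||_{H^1}^2 = ∫_0^L u(x)^2 dx + ∫_0^L u'(x)^2 dx.
Compute u'(x) = -2*x - 3.
Then u(x)^2 = x**4 + 6*x**3 + 9*x**2 and u'(x)^2 = 4*x**2 + 12*x + 9.
Integrate each monomial from 0 to 4 using ∫_0^4 c·x^n dx = c·4^(n+1)/(n+1):
  ∫_0^4 u(x)^2 dx = ∫_0^4 (x^4 + 6*x^3 + 9*x^2) dx. Term by term:
    ∫_0^4 x^4 dx = 1024/5;  ∫_0^4 6*x^3 dx = 384;  ∫_0^4 9*x^2 dx = 192.
  Sum: 1024/5 + 384 + 192 = 3904/5.
  ∫_0^4 u'(x)^2 dx = ∫_0^4 (4*x^2 + 12*x + 9) dx. Term by term:
    ∫_0^4 4*x^2 dx = 256/3;  ∫_0^4 12*x dx = 96;  ∫_0^4 9 dx = 36.
  Sum: 256/3 + 96 + 36 = 652/3.
Adding: ||u||_{H^1}^2 = 3904/5 + 652/3 = 14972/15.


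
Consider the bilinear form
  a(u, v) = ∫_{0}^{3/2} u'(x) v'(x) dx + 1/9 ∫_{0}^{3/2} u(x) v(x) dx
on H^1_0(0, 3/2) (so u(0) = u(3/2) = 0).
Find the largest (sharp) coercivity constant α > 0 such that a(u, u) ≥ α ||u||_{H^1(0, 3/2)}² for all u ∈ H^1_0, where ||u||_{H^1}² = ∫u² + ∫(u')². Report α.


α = (1 + 4*π^2)/(9 + 4*π^2)

Coercivity of a(·,·) on H^1_0(0, 3/2) means a(u, u) ≥ α ||u||_{H^1}² for every u ∈ H^1_0.
The interval has length L = 3/2, and Poincaré/coercivity depend only on L. Here a(u, u) = ∫(u')² + (1/9)·∫u².
Here 0 < c = 1/9 < 1. The condition a(u,u) ≥ α||u||_{H^1}² reads (1−α)∫(u')² ≥ (α−c)∫u². Any admissible α is ≤ 1 (rapidly oscillating u have ∫u²/∫(u')² → 0), and α = 1 would force 0 ≥ (1−c)∫u², impossible since c < 1; so 1−α > 0. By the sharp Poincaré inequality on H^1_0 of an interval of length L, ∫(u')² ≥ (π/L)²∫u² with equality for the first sine mode sin(π(x−x₀)/L) (x₀ the left endpoint), so the inequality holds for all u iff (1−α)(π/L)² ≥ α − c, i.e. α ≤ ((π/L)² + c)/((π/L)² + 1) = (1 + c(L/π)²)/(1 + (L/π)²). With (π/L)² = 4*π^2/9 and c = 1/9, the largest admissible constant is α = ((π/L)² + c)/((π/L)² + 1).
Simplifying, α = (1 + 4*π^2)/(9 + 4*π^2).


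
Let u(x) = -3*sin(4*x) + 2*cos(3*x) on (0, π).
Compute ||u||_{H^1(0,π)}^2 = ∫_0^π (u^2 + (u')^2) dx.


||u||_{H^1(0,π)}^2 = -960/7 + 193*π/2

u'(x) = -6*sin(3*x) - 12*cos(4*x).
Expand u² and (u')² and integrate term by term on (0, π), using: for integers n ≥ 1, ∫_0^π sin²(nx) dx = ∫_0^π cos²(nx) dx = π/2; for n ≠ n', ∫_0^π sin(nx)sin(n'x) dx = ∫_0^π cos(nx)cos(n'x) dx = 0; and by product-to-sum, ∫_0^π sin(nx)cos(n'x) dx = ½∫_0^π [sin((n+n')x) + sin((n−n')x)] dx, which is 0 when n+n' is even and 2n/(n²−n'²) when n+n' is odd (it need not vanish on (0, π)).
  u² squared terms: (-3)²·∫sin(4x)² dx = 9·π/2 = 9*π/2;  (2)²·∫cos(3x)² dx = 4·π/2 = 2*π.
  u² cross terms: 2·(-3)·(2)·∫sin(4x)·cos(3x) dx = -12·(8/7) = -96/7.
  So ∫_0^π u² dx = 9*π/2 + 2*π − 96/7 = -96/7 + 13*π/2.
  (u')² squared terms: (-12)²·∫cos(4x)² dx = 144·π/2 = 72*π;  (-6)²·∫sin(3x)² dx = 36·π/2 = 18*π.
  (u')² cross terms: 2·(-12)·(-6)·∫cos(4x)·sin(3x) dx = 144·(-6/7) = -864/7.
  So ∫_0^π (u')² dx = 72*π + 18*π − 864/7 = -864/7 + 90*π.
||u||_{H^1}^2 = (-96/7 + 13*π/2) + (-864/7 + 90*π) = -960/7 + 193*π/2.


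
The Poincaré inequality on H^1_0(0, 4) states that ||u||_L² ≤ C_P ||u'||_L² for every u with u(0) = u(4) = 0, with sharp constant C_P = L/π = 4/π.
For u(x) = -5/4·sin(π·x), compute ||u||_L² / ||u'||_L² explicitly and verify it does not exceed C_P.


||u||_L² / ||u'||_L² = 1/π < C_P = 4/π.

u(x) = -5/4·sin(π·x), so u'(x) = -5*π*cos(π*x)/4.
Writing u(x) = A·sin(kπx/L) with A = -5/4 and k = 4, use ∫_0^L sin²(kπx/L) dx = L/2 and ∫_0^L cos²(kπx/L) dx = L/2.
u² = 25/16·sin²(π·x) and (u')² = 25*π^2/16·cos²(π·x), and each of sin², cos² integrates to L/2 = 2 over (0, 4).
∫_0^4 u² dx = 25/8, so ||u||_L² = 5*sqrt(2)/4.
∫_0^4 (u')² dx = 25*π^2/8, so ||u'||_L² = 5*sqrt(2)*π/4.
Ratio ||u||_L² / ||u'||_L² = 1/π.
Sharp Poincaré constant on H^1_0(0, 4) is C_P = L/π = 4/π, achieved by sin(π/4·x).
This is the k = 4 harmonic; the ratio L/(kπ) is strictly less than C_P = L/π, consistent with the sharp inequality ||u||_L² ≤ C_P ||u'||_L².


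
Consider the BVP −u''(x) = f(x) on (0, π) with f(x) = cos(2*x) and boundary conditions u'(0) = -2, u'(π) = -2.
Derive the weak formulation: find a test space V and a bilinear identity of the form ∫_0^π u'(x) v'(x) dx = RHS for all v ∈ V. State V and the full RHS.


V = H^1(0, π) (v unrestricted at boundary; u is determined up to an additive constant); weak form: ∫_0^π u'v' dx = ∫_0^π (cos(2*x)) v dx − 2·v(π) + 2·v(0) for all v ∈ V.

Multiply both sides by a test function v and integrate from 0 to π:
  ∫_0^π −u''(x) v(x) dx = ∫_0^π f(x) v(x) dx.
Integrate the LHS by parts once:
  ∫_0^π −u'' v dx = −[u'(x) v(x)]_0^π + ∫_0^π u'(x) v'(x) dx.
Thus ∫_0^π u'(x) v'(x) dx = ∫_0^π f(x) v(x) dx + [u'(x) v(x)]_0^π.
Choose V so that boundary terms are either known or forced to vanish.
u has inhomogeneous Neumann u'(0) = -2, u'(π) = -2. [u' v]_0^π = (-2)·v(π) − (-2)·v(0) = − 2·v(π) + 2·v(0). Take V = H^1(0, π); boundary term becomes part of RHS.
Weak formulation: find u (satisfying any essential BC) such that ∫_0^π u'(x) v'(x) dx = ∫_0^π f v dx − 2·v(π) + 2·v(0) for all v ∈ V (Neumann data are natural BCs: they enter the RHS as boundary terms).
Substituting f(x) = cos(2*x), the right-hand side is ∫_0^π (cos(2*x)) v dx − 2·v(π) + 2·v(0).
Compatibility check (pure Neumann): taking v ≡ 1 ∈ V gives 0 = ∫_0^π f dx + (-2) − (-2), i.e. ∫_0^π f dx must equal u'(0) − u'(π) = 0. Indeed ∫_0^π (cos(2*x)) dx = 0, so the data are compatible. The solution is then unique only up to an additive constant (fix it e.g. by requiring ∫_0^π u dx = 0).


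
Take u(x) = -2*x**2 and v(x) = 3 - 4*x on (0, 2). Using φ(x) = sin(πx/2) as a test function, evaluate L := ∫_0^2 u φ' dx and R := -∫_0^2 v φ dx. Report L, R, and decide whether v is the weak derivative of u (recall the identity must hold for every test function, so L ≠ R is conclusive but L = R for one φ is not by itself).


LHS = 16/π, RHS = 4/π. No, v is not the weak derivative of u.

u(x) = -2*x**2, classical derivative u'(x) = -4*x.
φ(x) = sin(πx/2), so φ'(x) = π*cos(π*x/2)/2.
Note φ(0) = φ(2) = 0, so the boundary term u·φ vanishes.
LHS = ∫_0^2 u(x) φ'(x) dx = ∫_0^2 (-π*x^2*cos(π*x/2)) dx. Term by term:
  ∫_0^2 -π*x^2*cos(π*x/2) dx = 16/π.
So LHS = 16/π.
∫_0^2 v(x) φ(x) dx = ∫_0^2 (-4*x*sin(π*x/2) + 3*sin(π*x/2)) dx. Term by term:
  ∫_0^2 3*sin(π*x/2) dx = 12/π;  ∫_0^2 -4*x*sin(π*x/2) dx = -16/π.
Sum: 12/π − 16/π = -4/π.
So RHS = -∫_0^2 v(x) φ(x) dx = 4/π.
LHS − RHS = 12/π ≠ 0, so the identity fails.
(For a valid weak derivative the identity must hold for EVERY test function, in particular this one. The failure shows v is NOT the weak derivative of u.)
Correct weak derivative would be u'(x) = -4*x.


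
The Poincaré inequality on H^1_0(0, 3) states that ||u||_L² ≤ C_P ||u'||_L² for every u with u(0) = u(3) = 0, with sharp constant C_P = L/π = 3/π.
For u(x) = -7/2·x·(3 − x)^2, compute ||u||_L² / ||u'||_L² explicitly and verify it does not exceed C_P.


||u||_L² / ||u'||_L² = 3*sqrt(14)/14 < C_P = 3/π.

u(x) = -7/2·x·(3 − x)^2, so u'(x) = 21*(1 - x)*(x - 3)/2.
u(x) = -7/2·x·(3 − x)^2 vanishes at x = 0 and x = 3, so u ∈ H^1_0(0, 3). Differentiate via the product rule and integrate the resulting polynomials term by term.
  ∫_0^3 u² dx = ∫_0^3 (49*x^6/4 - 147*x^5 + 1323*x^4/2 - 1323*x^3 + 3969*x^2/4) dx. Term by term:
    ∫_0^3 49*x^6/4 dx = 15309/4;  ∫_0^3 -147*x^5 dx = -35721/2;  ∫_0^3 1323*x^4/2 dx = 321489/10;
    ∫_0^3 -1323*x^3 dx = -107163/4;  ∫_0^3 3969*x^2/4 dx = 35721/4.
  Sum: 15309/4 − 35721/2 + 321489/10 − 107163/4 + 35721/4 = 5103/20.
  ∫_0^3 (u')² dx = ∫_0^3 (441*x^4/4 - 882*x^3 + 4851*x^2/2 - 2646*x + 3969/4) dx. Term by term:
    ∫_0^3 441*x^4/4 dx = 107163/20;  ∫_0^3 -882*x^3 dx = -35721/2;  ∫_0^3 4851*x^2/2 dx = 43659/2;
    ∫_0^3 -2646*x dx = -11907;  ∫_0^3 3969/4 dx = 11907/4.
  Sum: 107163/20 − 35721/2 + 43659/2 − 11907 + 11907/4 = 3969/10.
∫_0^3 u² dx = 5103/20, so ||u||_L² = 27*sqrt(35)/10.
∫_0^3 (u')² dx = 3969/10, so ||u'||_L² = 63*sqrt(10)/10.
Ratio ||u||_L² / ||u'||_L² = 3*sqrt(14)/14.
Sharp Poincaré constant on H^1_0(0, 3) is C_P = L/π = 3/π, achieved by sin(π/3·x).
A polynomial bump cannot attain the sharp Poincaré constant (only the first sine eigenfunction does), so the ratio is strictly less than C_P, consistent with ||u||_L² ≤ C_P ||u'||_L².


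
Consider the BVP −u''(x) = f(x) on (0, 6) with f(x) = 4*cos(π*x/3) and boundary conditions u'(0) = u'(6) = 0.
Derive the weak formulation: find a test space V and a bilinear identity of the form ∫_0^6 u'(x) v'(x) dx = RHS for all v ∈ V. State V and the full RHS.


V = H^1(0, 6) (no boundary constraint on v; u is determined up to an additive constant); weak form: ∫_0^6 u'v' dx = ∫_0^6 (4*cos(π*x/3)) v dx for all v ∈ V.

Multiply both sides by a test function v and integrate from 0 to 6:
  ∫_0^6 −u''(x) v(x) dx = ∫_0^6 f(x) v(x) dx.
Integrate the LHS by parts once:
  ∫_0^6 −u'' v dx = −[u'(x) v(x)]_0^6 + ∫_0^6 u'(x) v'(x) dx.
Thus ∫_0^6 u'(x) v'(x) dx = ∫_0^6 f(x) v(x) dx + [u'(x) v(x)]_0^6.
Choose V so that boundary terms are either known or forced to vanish.
u has homogeneous Neumann: u'(0) = u'(6) = 0. So [u' v]_0^6 = 0·v(6) − 0·v(0) = 0 for any v; take V = H^1(0, 6).
Weak formulation: find u (satisfying any essential BC) such that ∫_0^6 u'(x) v'(x) dx = ∫_0^6 f v dx for all v ∈ V (homogeneous Neumann, so boundary terms vanish).
Substituting f(x) = 4*cos(π*x/3), the right-hand side is ∫_0^6 (4*cos(π*x/3)) v dx.
Compatibility check (pure Neumann): taking v ≡ 1 ∈ V gives 0 = ∫_0^6 f dx + (0) − (0), i.e. ∫_0^6 f dx must equal u'(0) − u'(6) = 0. Indeed ∫_0^6 (4*cos(π*x/3)) dx = 0, so the data are compatible. The solution is then unique only up to an additive constant (fix it e.g. by requiring ∫_0^6 u dx = 0).


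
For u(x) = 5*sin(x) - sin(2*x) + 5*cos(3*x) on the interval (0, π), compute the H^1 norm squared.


||u||_{H^1(0,π)}^2 = 80 + 305*π/2

u'(x) = -15*sin(3*x) + 5*cos(x) - 2*cos(2*x).
Expand u² and (u')² and integrate term by term on (0, π), using: for integers n ≥ 1, ∫_0^π sin²(nx) dx = ∫_0^π cos²(nx) dx = π/2; for n ≠ n', ∫_0^π sin(nx)sin(n'x) dx = ∫_0^π cos(nx)cos(n'x) dx = 0; and by product-to-sum, ∫_0^π sin(nx)cos(n'x) dx = ½∫_0^π [sin((n+n')x) + sin((n−n')x)] dx, which is 0 when n+n' is even and 2n/(n²−n'²) when n+n' is odd (it need not vanish on (0, π)).
  u² squared terms: (-1)²·∫sin(2x)² dx = 1·π/2 = π/2;  (5)²·∫cos(3x)² dx = 25·π/2 = 25*π/2;  (5)²·∫sin(x)² dx = 25·π/2 = 25*π/2.
  u² cross terms: 2·(-1)·(5)·∫sin(2x)·cos(3x) dx = -10·(-4/5) = 8;  2·(-1)·(5)·∫sin(2x)·sin(x) dx = -10·(0) = 0;  2·(5)·(5)·∫cos(3x)·sin(x) dx = 50·(0) = 0.
  So ∫_0^π u² dx = π/2 + 25*π/2 + 25*π/2 + 8 + 0 + 0 = 8 + 51*π/2.
  (u')² squared terms: (-15)²·∫sin(3x)² dx = 225·π/2 = 225*π/2;  (-2)²·∫cos(2x)² dx = 4·π/2 = 2*π;  (5)²·∫cos(x)² dx = 25·π/2 = 25*π/2.
  (u')² cross terms: 2·(-15)·(-2)·∫sin(3x)·cos(2x) dx = 60·(6/5) = 72;  2·(-15)·(5)·∫sin(3x)·cos(x) dx = -150·(0) = 0;  2·(-2)·(5)·∫cos(2x)·cos(x) dx = -20·(0) = 0.
  So ∫_0^π (u')² dx = 225*π/2 + 2*π + 25*π/2 + 72 + 0 + 0 = 72 + 127*π.
||u||_{H^1}^2 = (8 + 51*π/2) + (72 + 127*π) = 80 + 305*π/2.


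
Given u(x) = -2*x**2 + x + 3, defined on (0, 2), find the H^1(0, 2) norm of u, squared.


||u||_{H^1}^2 = 584/15

The H^1 norm (squared) on an interval (0, L) is
  ||u||_{H^1}^2 = ∫_0^L u(x)^2 dx + ∫_0^L u'(x)^2 dx.
Compute u'(x) = 1 - 4*x.
Then u(x)^2 = 4*x**4 - 4*x**3 - 11*x**2 + 6*x + 9 and u'(x)^2 = 16*x**2 - 8*x + 1.
Integrate each monomial from 0 to 2 using ∫_0^2 c·x^n dx = c·2^(n+1)/(n+1):
  ∫_0^2 u(x)^2 dx = ∫_0^2 (4*x^4 - 4*x^3 - 11*x^2 + 6*x + 9) dx. Term by term:
    ∫_0^2 4*x^4 dx = 128/5;  ∫_0^2 -4*x^3 dx = -16;  ∫_0^2 -11*x^2 dx = -88/3;
    ∫_0^2 6*x dx = 12;  ∫_0^2 9 dx = 18.
  Sum: 128/5 − 16 − 88/3 + 12 + 18 = 154/15.
  ∫_0^2 u'(x)^2 dx = ∫_0^2 (16*x^2 - 8*x + 1) dx. Term by term:
    ∫_0^2 16*x^2 dx = 128/3;  ∫_0^2 -8*x dx = -16;  ∫_0^2 1 dx = 2.
  Sum: 128/3 − 16 + 2 = 86/3.
Adding: ||u||_{H^1}^2 = 154/15 + 86/3 = 584/15.


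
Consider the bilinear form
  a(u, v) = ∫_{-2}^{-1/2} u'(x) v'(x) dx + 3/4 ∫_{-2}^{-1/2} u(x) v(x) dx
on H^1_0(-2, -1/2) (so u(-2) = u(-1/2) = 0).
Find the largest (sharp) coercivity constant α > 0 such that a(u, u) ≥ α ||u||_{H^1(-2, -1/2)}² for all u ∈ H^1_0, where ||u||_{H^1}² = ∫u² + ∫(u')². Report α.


α = (27 + 16*π^2)/(4*(9 + 4*π^2))

Coercivity of a(·,·) on H^1_0(-2, -1/2) means a(u, u) ≥ α ||u||_{H^1}² for every u ∈ H^1_0.
The interval has length L = 3/2, and Poincaré/coercivity depend only on L. Here a(u, u) = ∫(u')² + (3/4)·∫u².
Here 0 < c = 3/4 < 1. The condition a(u,u) ≥ α||u||_{H^1}² reads (1−α)∫(u')² ≥ (α−c)∫u². Any admissible α is ≤ 1 (rapidly oscillating u have ∫u²/∫(u')² → 0), and α = 1 would force 0 ≥ (1−c)∫u², impossible since c < 1; so 1−α > 0. By the sharp Poincaré inequality on H^1_0 of an interval of length L, ∫(u')² ≥ (π/L)²∫u² with equality for the first sine mode sin(π(x−x₀)/L) (x₀ the left endpoint), so the inequality holds for all u iff (1−α)(π/L)² ≥ α − c, i.e. α ≤ ((π/L)² + c)/((π/L)² + 1) = (1 + c(L/π)²)/(1 + (L/π)²). With (π/L)² = 4*π^2/9 and c = 3/4, the largest admissible constant is α = ((π/L)² + c)/((π/L)² + 1).
Simplifying, α = (27 + 16*π^2)/(4*(9 + 4*π^2)).


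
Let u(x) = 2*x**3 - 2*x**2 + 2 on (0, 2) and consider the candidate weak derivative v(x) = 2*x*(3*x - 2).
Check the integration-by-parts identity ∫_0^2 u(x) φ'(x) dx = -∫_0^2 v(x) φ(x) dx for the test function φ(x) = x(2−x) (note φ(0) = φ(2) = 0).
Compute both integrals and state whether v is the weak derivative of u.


LHS = -64/15, RHS = -64/15. Yes, v = u' weakly.

u(x) = 2*x**3 - 2*x**2 + 2, classical derivative u'(x) = 6*x**2 - 4*x.
φ(x) = x(2−x), so φ'(x) = 2 - 2*x.
Note φ(0) = φ(2) = 0, so the boundary term u·φ vanishes.
LHS = ∫_0^2 u(x) φ'(x) dx = ∫_0^2 (-4*x^4 + 8*x^3 - 4*x^2 - 4*x + 4) dx. Term by term:
  ∫_0^2 -4*x^4 dx = -128/5;  ∫_0^2 8*x^3 dx = 32;  ∫_0^2 -4*x^2 dx = -32/3;
  ∫_0^2 -4*x dx = -8;  ∫_0^2 4 dx = 8.
Sum: -128/5 + 32 − 32/3 − 8 + 8 = -64/15.
So LHS = -64/15.
∫_0^2 v(x) φ(x) dx = ∫_0^2 (-6*x^4 + 16*x^3 - 8*x^2) dx. Term by term:
  ∫_0^2 -6*x^4 dx = -192/5;  ∫_0^2 16*x^3 dx = 64;  ∫_0^2 -8*x^2 dx = -64/3.
Sum: -192/5 + 64 − 64/3 = 64/15.
So RHS = -∫_0^2 v(x) φ(x) dx = -64/15.
LHS = RHS, so the identity holds for this test φ.
Moreover u is smooth here and v(x) = u'(x) = 6*x**2 - 4*x pointwise, so the identity holds for every test function. Hence v is the weak derivative of u.


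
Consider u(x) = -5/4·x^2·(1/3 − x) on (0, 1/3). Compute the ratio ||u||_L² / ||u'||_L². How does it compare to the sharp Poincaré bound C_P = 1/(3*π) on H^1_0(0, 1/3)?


||u||_L² / ||u'||_L² = sqrt(14)/42 < C_P = 1/(3*π).

u(x) = -5/4·x^2·(1/3 − x), so u'(x) = 5*x*(9*x - 2)/12.
u(x) = -5/4·x^2·(1/3 − x) vanishes at x = 0 and x = 1/3, so u ∈ H^1_0(0, 1/3). Differentiate via the product rule and integrate the resulting polynomials term by term.
  ∫_0^1/3 u² dx = ∫_0^1/3 (25*x^6/16 - 25*x^5/24 + 25*x^4/144) dx. Term by term:
    ∫_0^1/3 25*x^6/16 dx = 25/244944;  ∫_0^1/3 -25*x^5/24 dx = -25/104976;  ∫_0^1/3 25*x^4/144 dx = 5/34992.
  Sum: 25/244944 − 25/104976 + 5/34992 = 5/734832.
  ∫_0^1/3 (u')² dx = ∫_0^1/3 (225*x^4/16 - 25*x^3/4 + 25*x^2/36) dx. Term by term:
    ∫_0^1/3 225*x^4/16 dx = 5/432;  ∫_0^1/3 -25*x^3/4 dx = -25/1296;  ∫_0^1/3 25*x^2/36 dx = 25/2916.
  Sum: 5/432 − 25/1296 + 25/2916 = 5/5832.
∫_0^1/3 u² dx = 5/734832, so ||u||_L² = sqrt(35)/2268.
∫_0^1/3 (u')² dx = 5/5832, so ||u'||_L² = sqrt(10)/108.
Ratio ||u||_L² / ||u'||_L² = sqrt(14)/42.
Sharp Poincaré constant on H^1_0(0, 1/3) is C_P = L/π = 1/(3*π), achieved by sin(3*π·x).
A polynomial bump cannot attain the sharp Poincaré constant (only the first sine eigenfunction does), so the ratio is strictly less than C_P, consistent with ||u||_L² ≤ C_P ||u'||_L².


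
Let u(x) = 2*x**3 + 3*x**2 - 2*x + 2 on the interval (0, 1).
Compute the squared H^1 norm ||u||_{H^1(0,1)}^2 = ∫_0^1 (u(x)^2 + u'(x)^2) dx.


||u||_{H^1}^2 = 2972/105

The H^1 norm (squared) on an interval (0, L) is
  ||u||_{H^1}^2 = ∫_0^L u(x)^2 dx + ∫_0^L u'(x)^2 dx.
Compute u'(x) = 6*x**2 + 6*x - 2.
Then u(x)^2 = 4*x**6 + 12*x**5 + x**4 - 4*x**3 + 16*x**2 - 8*x + 4 and u'(x)^2 = 36*x**4 + 72*x**3 + 12*x**2 - 24*x + 4.
Integrate each monomial from 0 to 1 using ∫_0^1 c·x^n dx = c·1^(n+1)/(n+1):
  ∫_0^1 u(x)^2 dx = ∫_0^1 (4*x^6 + 12*x^5 + x^4 - 4*x^3 + 16*x^2 - 8*x + 4) dx. Term by term:
    ∫_0^1 4*x^6 dx = 4/7;  ∫_0^1 12*x^5 dx = 2;  ∫_0^1 x^4 dx = 1/5;
    ∫_0^1 -4*x^3 dx = -1;  ∫_0^1 16*x^2 dx = 16/3;  ∫_0^1 -8*x dx = -4;
    ∫_0^1 4 dx = 4.
  Sum: 4/7 + 2 + 1/5 − 1 + 16/3 − 4 + 4 = 746/105.
  ∫_0^1 u'(x)^2 dx = ∫_0^1 (36*x^4 + 72*x^3 + 12*x^2 - 24*x + 4) dx. Term by term:
    ∫_0^1 36*x^4 dx = 36/5;  ∫_0^1 72*x^3 dx = 18;  ∫_0^1 12*x^2 dx = 4;
    ∫_0^1 -24*x dx = -12;  ∫_0^1 4 dx = 4.
  Sum: 36/5 + 18 + 4 − 12 + 4 = 106/5.
Adding: ||u||_{H^1}^2 = 746/105 + 106/5 = 2972/105.


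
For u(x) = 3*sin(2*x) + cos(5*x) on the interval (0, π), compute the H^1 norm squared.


||u||_{H^1(0,π)}^2 = -208/7 + 71*π/2

u'(x) = -5*sin(5*x) + 6*cos(2*x).
Expand u² and (u')² and integrate term by term on (0, π), using: for integers n ≥ 1, ∫_0^π sin²(nx) dx = ∫_0^π cos²(nx) dx = π/2; for n ≠ n', ∫_0^π sin(nx)sin(n'x) dx = ∫_0^π cos(nx)cos(n'x) dx = 0; and by product-to-sum, ∫_0^π sin(nx)cos(n'x) dx = ½∫_0^π [sin((n+n')x) + sin((n−n')x)] dx, which is 0 when n+n' is even and 2n/(n²−n'²) when n+n' is odd (it need not vanish on (0, π)).
  u² squared terms: (3)²·∫sin(2x)² dx = 9·π/2 = 9*π/2;  (1)²·∫cos(5x)² dx = 1·π/2 = π/2.
  u² cross terms: 2·(3)·(1)·∫sin(2x)·cos(5x) dx = 6·(-4/21) = -8/7.
  So ∫_0^π u² dx = 9*π/2 + π/2 − 8/7 = -8/7 + 5*π.
  (u')² squared terms: (-5)²·∫sin(5x)² dx = 25·π/2 = 25*π/2;  (6)²·∫cos(2x)² dx = 36·π/2 = 18*π.
  (u')² cross terms: 2·(-5)·(6)·∫sin(5x)·cos(2x) dx = -60·(10/21) = -200/7.
  So ∫_0^π (u')² dx = 25*π/2 + 18*π − 200/7 = -200/7 + 61*π/2.
||u||_{H^1}^2 = (-8/7 + 5*π) + (-200/7 + 61*π/2) = -208/7 + 71*π/2.


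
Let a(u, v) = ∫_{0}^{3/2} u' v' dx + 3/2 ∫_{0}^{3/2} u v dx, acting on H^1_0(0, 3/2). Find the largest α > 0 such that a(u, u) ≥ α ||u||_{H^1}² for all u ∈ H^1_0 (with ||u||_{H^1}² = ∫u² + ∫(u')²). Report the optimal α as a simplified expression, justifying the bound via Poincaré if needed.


α = 1

Coercivity of a(·,·) on H^1_0(0, 3/2) means a(u, u) ≥ α ||u||_{H^1}² for every u ∈ H^1_0.
The interval has length L = 3/2, and Poincaré/coercivity depend only on L. Here a(u, u) = ∫(u')² + (3/2)·∫u².
Here c = 3/2 ≥ 1, so a(u,u) = ∫(u')² + c∫u² ≥ ∫(u')² + ∫u² = ||u||_{H^1}², i.e. α = 1 works. No larger α is possible: a(u,u) ≥ α||u||_{H^1}² means (1−α)∫(u')² ≥ (α−c)∫u², and for the modes u_n = sin(nπ(x−x₀)/L) (x₀ the left endpoint) one has ∫u_n²/∫(u_n')² = (L/(nπ))² → 0, so a(u_n,u_n)/||u_n||_{H^1}² → 1. Hence the optimal constant is α = 1.
Therefore α = 1.


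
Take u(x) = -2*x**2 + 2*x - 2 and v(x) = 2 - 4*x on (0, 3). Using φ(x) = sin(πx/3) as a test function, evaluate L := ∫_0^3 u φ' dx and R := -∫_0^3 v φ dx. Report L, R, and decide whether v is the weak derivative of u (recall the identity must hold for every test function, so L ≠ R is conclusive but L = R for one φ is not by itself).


LHS = 24/π, RHS = 24/π. Yes, v = u' weakly.

u(x) = -2*x**2 + 2*x - 2, classical derivative u'(x) = 2 - 4*x.
φ(x) = sin(πx/3), so φ'(x) = π*cos(π*x/3)/3.
Note φ(0) = φ(3) = 0, so the boundary term u·φ vanishes.
LHS = ∫_0^3 u(x) φ'(x) dx = ∫_0^3 (-2*π*x^2*cos(π*x/3)/3 + 2*π*x*cos(π*x/3)/3 - 2*π*cos(π*x/3)/3) dx. Term by term:
  ∫_0^3 -2*π*cos(π*x/3)/3 dx = 0;  ∫_0^3 -2*π*x^2*cos(π*x/3)/3 dx = 36/π;  ∫_0^3 2*π*x*cos(π*x/3)/3 dx = -12/π.
Sum: 0 + 36/π − 12/π = 24/π.
So LHS = 24/π.
∫_0^3 v(x) φ(x) dx = ∫_0^3 (-4*x*sin(π*x/3) + 2*sin(π*x/3)) dx. Term by term:
  ∫_0^3 2*sin(π*x/3) dx = 12/π;  ∫_0^3 -4*x*sin(π*x/3) dx = -36/π.
Sum: 12/π − 36/π = -24/π.
So RHS = -∫_0^3 v(x) φ(x) dx = 24/π.
LHS = RHS, so the identity holds for this test φ.
Moreover u is smooth here and v(x) = u'(x) = 2 - 4*x pointwise, so the identity holds for every test function. Hence v is the weak derivative of u.


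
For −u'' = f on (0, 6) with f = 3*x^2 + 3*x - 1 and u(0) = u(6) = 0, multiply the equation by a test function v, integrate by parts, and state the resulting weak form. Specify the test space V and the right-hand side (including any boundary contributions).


V = H^1_0(0, 6) (so v(0) = v(6) = 0); weak form: ∫_0^6 u'v' dx = ∫_0^6 (3*x^2 + 3*x - 1) v dx for all v ∈ V.

Multiply both sides by a test function v and integrate from 0 to 6:
  ∫_0^6 −u''(x) v(x) dx = ∫_0^6 f(x) v(x) dx.
Integrate the LHS by parts once:
  ∫_0^6 −u'' v dx = −[u'(x) v(x)]_0^6 + ∫_0^6 u'(x) v'(x) dx.
Thus ∫_0^6 u'(x) v'(x) dx = ∫_0^6 f(x) v(x) dx + [u'(x) v(x)]_0^6.
Choose V so that boundary terms are either known or forced to vanish.
u is Dirichlet: u(0) = u(6) = 0. Let V = H^1_0(0, 6); then v(0) = v(6) = 0, and [u' v]_0^6 = 0.
Weak formulation: find u (satisfying any essential BC) such that ∫_0^6 u'(x) v'(x) dx = ∫_0^6 f v dx for all v ∈ V.
Substituting f(x) = 3*x^2 + 3*x - 1, the right-hand side is ∫_0^6 (3*x^2 + 3*x - 1) v dx.


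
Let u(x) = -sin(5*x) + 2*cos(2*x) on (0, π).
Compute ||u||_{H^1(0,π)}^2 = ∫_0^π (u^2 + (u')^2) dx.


||u||_{H^1(0,π)}^2 = -200/21 + 23*π

u'(x) = -4*sin(2*x) - 5*cos(5*x).
Expand u² and (u')² and integrate term by term on (0, π), using: for integers n ≥ 1, ∫_0^π sin²(nx) dx = ∫_0^π cos²(nx) dx = π/2; for n ≠ n', ∫_0^π sin(nx)sin(n'x) dx = ∫_0^π cos(nx)cos(n'x) dx = 0; and by product-to-sum, ∫_0^π sin(nx)cos(n'x) dx = ½∫_0^π [sin((n+n')x) + sin((n−n')x)] dx, which is 0 when n+n' is even and 2n/(n²−n'²) when n+n' is odd (it need not vanish on (0, π)).
  u² squared terms: (-1)²·∫sin(5x)² dx = 1·π/2 = π/2;  (2)²·∫cos(2x)² dx = 4·π/2 = 2*π.
  u² cross terms: 2·(-1)·(2)·∫sin(5x)·cos(2x) dx = -4·(10/21) = -40/21.
  So ∫_0^π u² dx = π/2 + 2*π − 40/21 = -40/21 + 5*π/2.
  (u')² squared terms: (-5)²·∫cos(5x)² dx = 25·π/2 = 25*π/2;  (-4)²·∫sin(2x)² dx = 16·π/2 = 8*π.
  (u')² cross terms: 2·(-5)·(-4)·∫cos(5x)·sin(2x) dx = 40·(-4/21) = -160/21.
  So ∫_0^π (u')² dx = 25*π/2 + 8*π − 160/21 = -160/21 + 41*π/2.
||u||_{H^1}^2 = (-40/21 + 5*π/2) + (-160/21 + 41*π/2) = -200/21 + 23*π.


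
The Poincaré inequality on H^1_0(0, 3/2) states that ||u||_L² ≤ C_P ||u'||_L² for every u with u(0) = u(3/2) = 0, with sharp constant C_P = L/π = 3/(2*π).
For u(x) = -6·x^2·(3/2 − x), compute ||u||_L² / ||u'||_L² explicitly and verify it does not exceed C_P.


||u||_L² / ||u'||_L² = 3*sqrt(14)/28 < C_P = 3/(2*π).

u(x) = -6·x^2·(3/2 − x), so u'(x) = 18*x*(x - 1).
u(x) = -6·x^2·(3/2 − x) vanishes at x = 0 and x = 3/2, so u ∈ H^1_0(0, 3/2). Differentiate via the product rule and integrate the resulting polynomials term by term.
  ∫_0^3/2 u² dx = ∫_0^3/2 (36*x^6 - 108*x^5 + 81*x^4) dx. Term by term:
    ∫_0^3/2 36*x^6 dx = 19683/224;  ∫_0^3/2 -108*x^5 dx = -6561/32;  ∫_0^3/2 81*x^4 dx = 19683/160.
  Sum: 19683/224 − 6561/32 + 19683/160 = 6561/1120.
  ∫_0^3/2 (u')² dx = ∫_0^3/2 (324*x^4 - 648*x^3 + 324*x^2) dx. Term by term:
    ∫_0^3/2 324*x^4 dx = 19683/40;  ∫_0^3/2 -648*x^3 dx = -6561/8;  ∫_0^3/2 324*x^2 dx = 729/2.
  Sum: 19683/40 − 6561/8 + 729/2 = 729/20.
∫_0^3/2 u² dx = 6561/1120, so ||u||_L² = 81*sqrt(70)/280.
∫_0^3/2 (u')² dx = 729/20, so ||u'||_L² = 27*sqrt(5)/10.
Ratio ||u||_L² / ||u'||_L² = 3*sqrt(14)/28.
Sharp Poincaré constant on H^1_0(0, 3/2) is C_P = L/π = 3/(2*π), achieved by sin(2*π/3·x).
A polynomial bump cannot attain the sharp Poincaré constant (only the first sine eigenfunction does), so the ratio is strictly less than C_P, consistent with ||u||_L² ≤ C_P ||u'||_L².


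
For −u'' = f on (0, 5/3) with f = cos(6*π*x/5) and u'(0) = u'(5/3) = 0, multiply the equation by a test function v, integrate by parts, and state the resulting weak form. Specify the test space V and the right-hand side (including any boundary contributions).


V = H^1(0, 5/3) (no boundary constraint on v; u is determined up to an additive constant); weak form: ∫_0^5/3 u'v' dx = ∫_0^5/3 (cos(6*π*x/5)) v dx for all v ∈ V.

Multiply both sides by a test function v and integrate from 0 to 5/3:
  ∫_0^5/3 −u''(x) v(x) dx = ∫_0^5/3 f(x) v(x) dx.
Integrate the LHS by parts once:
  ∫_0^5/3 −u'' v dx = −[u'(x) v(x)]_0^5/3 + ∫_0^5/3 u'(x) v'(x) dx.
Thus ∫_0^5/3 u'(x) v'(x) dx = ∫_0^5/3 f(x) v(x) dx + [u'(x) v(x)]_0^5/3.
Choose V so that boundary terms are either known or forced to vanish.
u has homogeneous Neumann: u'(0) = u'(5/3) = 0. So [u' v]_0^5/3 = 0·v(5/3) − 0·v(0) = 0 for any v; take V = H^1(0, 5/3).
Weak formulation: find u (satisfying any essential BC) such that ∫_0^5/3 u'(x) v'(x) dx = ∫_0^5/3 f v dx for all v ∈ V (homogeneous Neumann, so boundary terms vanish).
Substituting f(x) = cos(6*π*x/5), the right-hand side is ∫_0^5/3 (cos(6*π*x/5)) v dx.
Compatibility check (pure Neumann): taking v ≡ 1 ∈ V gives 0 = ∫_0^5/3 f dx + (0) − (0), i.e. ∫_0^5/3 f dx must equal u'(0) − u'(5/3) = 0. Indeed ∫_0^5/3 (cos(6*π*x/5)) dx = 0, so the data are compatible. The solution is then unique only up to an additive constant (fix it e.g. by requiring ∫_0^5/3 u dx = 0).


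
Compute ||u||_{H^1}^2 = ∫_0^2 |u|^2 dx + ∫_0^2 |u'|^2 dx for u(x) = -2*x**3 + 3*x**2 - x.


||u||_{H^1}^2 = 5818/105

The H^1 norm (squared) on an interval (0, L) is
  ||u||_{H^1}^2 = ∫_0^L u(x)^2 dx + ∫_0^L u'(x)^2 dx.
Compute u'(x) = -6*x**2 + 6*x - 1.
Then u(x)^2 = 4*x**6 - 12*x**5 + 13*x**4 - 6*x**3 + x**2 and u'(x)^2 = 36*x**4 - 72*x**3 + 48*x**2 - 12*x + 1.
Integrate each monomial from 0 to 2 using ∫_0^2 c·x^n dx = c·2^(n+1)/(n+1):
  ∫_0^2 u(x)^2 dx = ∫_0^2 (4*x^6 - 12*x^5 + 13*x^4 - 6*x^3 + x^2) dx. Term by term:
    ∫_0^2 4*x^6 dx = 512/7;  ∫_0^2 -12*x^5 dx = -128;  ∫_0^2 13*x^4 dx = 416/5;
    ∫_0^2 -6*x^3 dx = -24;  ∫_0^2 x^2 dx = 8/3.
  Sum: 512/7 − 128 + 416/5 − 24 + 8/3 = 736/105.
  ∫_0^2 u'(x)^2 dx = ∫_0^2 (36*x^4 - 72*x^3 + 48*x^2 - 12*x + 1) dx. Term by term:
    ∫_0^2 36*x^4 dx = 1152/5;  ∫_0^2 -72*x^3 dx = -288;  ∫_0^2 48*x^2 dx = 128;
    ∫_0^2 -12*x dx = -24;  ∫_0^2 1 dx = 2.
  Sum: 1152/5 − 288 + 128 − 24 + 2 = 242/5.
Adding: ||u||_{H^1}^2 = 736/105 + 242/5 = 5818/105.


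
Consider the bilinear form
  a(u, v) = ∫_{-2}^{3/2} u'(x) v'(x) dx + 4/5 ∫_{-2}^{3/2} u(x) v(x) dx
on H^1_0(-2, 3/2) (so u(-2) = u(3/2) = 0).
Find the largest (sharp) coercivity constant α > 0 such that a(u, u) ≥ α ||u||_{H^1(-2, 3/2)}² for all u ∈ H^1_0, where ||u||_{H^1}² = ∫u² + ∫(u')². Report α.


α = 4*(49 + 5*π^2)/(5*(4*π^2 + 49))

Coercivity of a(·,·) on H^1_0(-2, 3/2) means a(u, u) ≥ α ||u||_{H^1}² for every u ∈ H^1_0.
The interval has length L = 7/2, and Poincaré/coercivity depend only on L. Here a(u, u) = ∫(u')² + (4/5)·∫u².
Here 0 < c = 4/5 < 1. The condition a(u,u) ≥ α||u||_{H^1}² reads (1−α)∫(u')² ≥ (α−c)∫u². Any admissible α is ≤ 1 (rapidly oscillating u have ∫u²/∫(u')² → 0), and α = 1 would force 0 ≥ (1−c)∫u², impossible since c < 1; so 1−α > 0. By the sharp Poincaré inequality on H^1_0 of an interval of length L, ∫(u')² ≥ (π/L)²∫u² with equality for the first sine mode sin(π(x−x₀)/L) (x₀ the left endpoint), so the inequality holds for all u iff (1−α)(π/L)² ≥ α − c, i.e. α ≤ ((π/L)² + c)/((π/L)² + 1) = (1 + c(L/π)²)/(1 + (L/π)²). With (π/L)² = 4*π^2/49 and c = 4/5, the largest admissible constant is α = ((π/L)² + c)/((π/L)² + 1).
Simplifying, α = 4*(49 + 5*π^2)/(5*(4*π^2 + 49)).
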